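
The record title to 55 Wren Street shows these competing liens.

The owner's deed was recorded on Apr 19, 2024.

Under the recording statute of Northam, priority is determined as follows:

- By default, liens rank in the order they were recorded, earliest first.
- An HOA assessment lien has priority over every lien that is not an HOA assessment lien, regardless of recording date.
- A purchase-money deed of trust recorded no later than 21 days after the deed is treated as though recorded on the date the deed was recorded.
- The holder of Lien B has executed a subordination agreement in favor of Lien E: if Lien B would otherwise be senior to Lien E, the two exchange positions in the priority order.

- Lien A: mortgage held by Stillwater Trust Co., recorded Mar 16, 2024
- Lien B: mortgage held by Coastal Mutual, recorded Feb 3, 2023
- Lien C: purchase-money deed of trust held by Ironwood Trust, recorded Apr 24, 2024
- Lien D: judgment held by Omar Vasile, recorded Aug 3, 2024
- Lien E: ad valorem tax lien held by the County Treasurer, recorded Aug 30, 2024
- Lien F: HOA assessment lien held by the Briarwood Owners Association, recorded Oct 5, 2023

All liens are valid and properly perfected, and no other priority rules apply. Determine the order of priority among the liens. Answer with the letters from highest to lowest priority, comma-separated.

First, effective dates: C's effective date is the deed date, Apr 19, 2024.
F, as an HOA assessment lien, has superpriority and ranks first.
The other liens, earliest effective date first: B (Feb 3, 2023), A (Mar 16, 2024), C (Apr 19, 2024), D (Aug 3, 2024), E (Aug 30, 2024).
B is senior to E before the subordination, so the two trade places.

F, E, A, C, D, B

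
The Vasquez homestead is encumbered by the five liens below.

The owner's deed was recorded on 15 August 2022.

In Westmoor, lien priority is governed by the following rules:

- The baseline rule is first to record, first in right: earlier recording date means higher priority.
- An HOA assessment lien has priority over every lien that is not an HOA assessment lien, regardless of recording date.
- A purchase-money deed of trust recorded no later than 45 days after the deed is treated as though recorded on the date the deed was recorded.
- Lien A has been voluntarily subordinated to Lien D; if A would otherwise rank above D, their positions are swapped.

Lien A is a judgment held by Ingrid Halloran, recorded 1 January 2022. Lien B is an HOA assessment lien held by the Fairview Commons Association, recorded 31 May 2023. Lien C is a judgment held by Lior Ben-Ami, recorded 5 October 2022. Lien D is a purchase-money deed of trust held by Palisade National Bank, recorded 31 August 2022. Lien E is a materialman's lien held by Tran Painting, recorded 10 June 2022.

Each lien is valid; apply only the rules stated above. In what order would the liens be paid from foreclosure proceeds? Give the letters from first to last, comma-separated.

First, effective dates: D's effective date is the deed date, 15 August 2022.
B is an HOA assessment lien and takes priority over every other lien.
Ordering the rest by effective date: A (1 January 2022), E (10 June 2022), D (15 August 2022), C (5 October 2022).
A is senior to D before the subordination, so the two trade places.

B, D, E, A, C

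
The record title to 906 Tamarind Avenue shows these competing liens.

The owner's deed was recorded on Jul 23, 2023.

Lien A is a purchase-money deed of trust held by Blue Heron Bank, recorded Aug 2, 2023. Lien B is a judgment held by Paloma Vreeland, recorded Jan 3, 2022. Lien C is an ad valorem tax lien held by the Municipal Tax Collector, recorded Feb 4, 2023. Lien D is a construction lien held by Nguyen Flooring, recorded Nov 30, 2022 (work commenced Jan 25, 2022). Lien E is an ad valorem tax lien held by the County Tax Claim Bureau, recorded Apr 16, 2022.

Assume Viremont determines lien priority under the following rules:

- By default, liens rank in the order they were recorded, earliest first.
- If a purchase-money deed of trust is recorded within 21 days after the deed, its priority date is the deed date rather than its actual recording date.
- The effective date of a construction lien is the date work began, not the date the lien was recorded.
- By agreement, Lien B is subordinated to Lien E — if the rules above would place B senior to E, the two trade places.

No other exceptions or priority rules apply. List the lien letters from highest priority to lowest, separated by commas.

E, D, B, C, A

Effective dates: A was recorded within the 21-day window, so its effective date is the deed date Jul 23, 2023; D relates back to Jan 25, 2022 (work commenced).
Sorted by effective date: B (Jan 3, 2022), D (Jan 25, 2022), E (Apr 16, 2022), C (Feb 4, 2023), A (Jul 23, 2023).
Because B would otherwise rank above E, the subordination swaps them.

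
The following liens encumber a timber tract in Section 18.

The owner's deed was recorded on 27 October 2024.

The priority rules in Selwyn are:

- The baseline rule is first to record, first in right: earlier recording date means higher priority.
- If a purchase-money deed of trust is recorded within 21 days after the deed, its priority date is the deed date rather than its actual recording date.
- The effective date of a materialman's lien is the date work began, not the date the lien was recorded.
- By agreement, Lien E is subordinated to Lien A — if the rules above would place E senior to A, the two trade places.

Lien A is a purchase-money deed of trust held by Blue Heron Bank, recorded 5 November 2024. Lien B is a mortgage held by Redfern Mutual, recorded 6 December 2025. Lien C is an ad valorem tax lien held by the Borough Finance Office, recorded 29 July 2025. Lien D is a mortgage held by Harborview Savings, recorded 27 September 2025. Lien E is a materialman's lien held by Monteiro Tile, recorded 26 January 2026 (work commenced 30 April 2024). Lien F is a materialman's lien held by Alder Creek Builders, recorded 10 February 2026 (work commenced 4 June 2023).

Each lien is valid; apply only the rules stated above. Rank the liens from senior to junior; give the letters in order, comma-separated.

F, A, E, C, D, B

First, effective dates: A's effective date is the deed date, 27 October 2024; E is treated as recorded 30 April 2024, the work-commencement date; F relates back to 4 June 2023 (work commenced).
By effective date: F (4 June 2023), E (30 April 2024), A (27 October 2024), C (29 July 2025), D (27 September 2025), B (6 December 2025).
E is senior to A before the subordination, so the two trade places.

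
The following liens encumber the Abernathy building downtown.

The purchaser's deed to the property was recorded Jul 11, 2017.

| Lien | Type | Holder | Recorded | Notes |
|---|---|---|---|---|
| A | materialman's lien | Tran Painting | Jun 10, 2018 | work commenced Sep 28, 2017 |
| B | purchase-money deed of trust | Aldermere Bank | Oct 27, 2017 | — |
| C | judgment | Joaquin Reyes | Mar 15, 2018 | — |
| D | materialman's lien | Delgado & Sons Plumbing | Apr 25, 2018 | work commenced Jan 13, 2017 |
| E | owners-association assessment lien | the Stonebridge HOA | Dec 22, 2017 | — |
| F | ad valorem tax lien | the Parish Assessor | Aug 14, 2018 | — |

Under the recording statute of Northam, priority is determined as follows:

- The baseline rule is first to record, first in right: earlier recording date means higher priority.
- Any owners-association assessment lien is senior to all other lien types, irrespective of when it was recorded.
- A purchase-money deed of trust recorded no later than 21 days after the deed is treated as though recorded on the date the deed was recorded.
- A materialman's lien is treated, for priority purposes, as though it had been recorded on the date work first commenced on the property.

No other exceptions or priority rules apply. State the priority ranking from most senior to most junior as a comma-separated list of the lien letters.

Effective dates: A's effective date is Sep 28, 2017, when work began; B was recorded 108 days after the deed — beyond 21 days — so no relation-back applies; D's effective date is Jan 13, 2017, when work began.
E, as an owners-association assessment lien, has superpriority and ranks first.
Among the remaining liens, by effective date: D (Jan 13, 2017), A (Sep 28, 2017), B (Oct 27, 2017), C (Mar 15, 2018), F (Aug 14, 2018).

E, D, A, B, C, F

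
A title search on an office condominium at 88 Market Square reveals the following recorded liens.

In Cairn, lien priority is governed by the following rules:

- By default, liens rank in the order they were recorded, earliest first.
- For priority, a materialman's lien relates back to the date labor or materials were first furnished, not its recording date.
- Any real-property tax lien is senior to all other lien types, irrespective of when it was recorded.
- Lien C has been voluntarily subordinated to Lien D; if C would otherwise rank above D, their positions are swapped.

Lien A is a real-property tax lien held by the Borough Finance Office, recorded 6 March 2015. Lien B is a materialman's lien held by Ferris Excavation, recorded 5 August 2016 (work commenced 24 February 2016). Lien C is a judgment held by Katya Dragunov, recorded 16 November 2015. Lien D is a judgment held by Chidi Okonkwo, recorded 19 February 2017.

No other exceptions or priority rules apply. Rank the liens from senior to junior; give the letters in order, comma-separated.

A, D, B, C

Adjusting effective dates: B's effective date is 24 February 2016, when work began.
As a real-property tax lien, A is senior to every other lien.
Among the remaining liens, by effective date: C (16 November 2015), B (24 February 2016), D (19 February 2017).
C is senior to D before the subordination, so the two trade places.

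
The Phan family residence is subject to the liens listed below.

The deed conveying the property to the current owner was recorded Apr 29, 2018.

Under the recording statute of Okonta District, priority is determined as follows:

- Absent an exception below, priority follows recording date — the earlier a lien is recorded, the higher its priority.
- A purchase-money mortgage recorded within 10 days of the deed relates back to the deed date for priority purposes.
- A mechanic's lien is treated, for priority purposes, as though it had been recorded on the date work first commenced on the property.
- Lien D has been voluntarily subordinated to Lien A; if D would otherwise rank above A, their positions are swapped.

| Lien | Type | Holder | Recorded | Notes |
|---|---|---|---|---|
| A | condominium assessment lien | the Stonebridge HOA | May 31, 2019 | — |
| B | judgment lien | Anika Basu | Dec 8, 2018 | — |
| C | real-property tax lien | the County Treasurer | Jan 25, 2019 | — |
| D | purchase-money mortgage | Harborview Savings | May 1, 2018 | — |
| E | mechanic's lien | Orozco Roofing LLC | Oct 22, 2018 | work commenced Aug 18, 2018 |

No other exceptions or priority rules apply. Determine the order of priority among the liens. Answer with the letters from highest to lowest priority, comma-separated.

First, effective dates: D's effective date is the deed date, Apr 29, 2018; E is treated as recorded Aug 18, 2018, the work-commencement date.
Ordering by effective date: D (Apr 29, 2018), E (Aug 18, 2018), B (Dec 8, 2018), C (Jan 25, 2019), A (May 31, 2019).
D is senior to A before the subordination, so the two trade places.

A, E, B, C, D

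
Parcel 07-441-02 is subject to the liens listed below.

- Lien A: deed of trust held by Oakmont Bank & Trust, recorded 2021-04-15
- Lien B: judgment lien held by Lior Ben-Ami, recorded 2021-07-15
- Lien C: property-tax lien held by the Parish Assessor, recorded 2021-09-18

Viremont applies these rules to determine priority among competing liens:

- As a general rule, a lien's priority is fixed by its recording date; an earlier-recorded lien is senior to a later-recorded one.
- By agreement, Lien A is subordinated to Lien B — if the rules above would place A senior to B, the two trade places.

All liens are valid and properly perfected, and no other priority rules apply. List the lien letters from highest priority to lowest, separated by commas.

Ordering by effective date: A (2021-04-15), B (2021-07-15), C (2021-09-18).
A is senior to B before the subordination, so the two trade places.

B, A, C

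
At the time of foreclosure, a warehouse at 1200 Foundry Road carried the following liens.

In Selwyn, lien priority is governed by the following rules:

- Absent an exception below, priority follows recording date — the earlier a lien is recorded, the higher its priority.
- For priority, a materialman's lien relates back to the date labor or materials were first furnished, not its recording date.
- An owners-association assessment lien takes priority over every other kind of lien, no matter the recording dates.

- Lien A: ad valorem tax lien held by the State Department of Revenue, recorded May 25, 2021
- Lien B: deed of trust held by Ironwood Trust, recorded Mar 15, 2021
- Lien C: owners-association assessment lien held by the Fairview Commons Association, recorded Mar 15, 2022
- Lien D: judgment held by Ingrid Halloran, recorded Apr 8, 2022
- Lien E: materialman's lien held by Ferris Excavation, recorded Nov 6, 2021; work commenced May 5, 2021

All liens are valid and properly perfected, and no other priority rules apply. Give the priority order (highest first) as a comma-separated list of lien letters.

C, B, E, A, D

Adjusting effective dates: E is treated as recorded May 5, 2021, the work-commencement date.
C, as an owners-association assessment lien, has superpriority and ranks first.
The other liens, earliest effective date first: B (Mar 15, 2021), E (May 5, 2021), A (May 25, 2021), D (Apr 8, 2022).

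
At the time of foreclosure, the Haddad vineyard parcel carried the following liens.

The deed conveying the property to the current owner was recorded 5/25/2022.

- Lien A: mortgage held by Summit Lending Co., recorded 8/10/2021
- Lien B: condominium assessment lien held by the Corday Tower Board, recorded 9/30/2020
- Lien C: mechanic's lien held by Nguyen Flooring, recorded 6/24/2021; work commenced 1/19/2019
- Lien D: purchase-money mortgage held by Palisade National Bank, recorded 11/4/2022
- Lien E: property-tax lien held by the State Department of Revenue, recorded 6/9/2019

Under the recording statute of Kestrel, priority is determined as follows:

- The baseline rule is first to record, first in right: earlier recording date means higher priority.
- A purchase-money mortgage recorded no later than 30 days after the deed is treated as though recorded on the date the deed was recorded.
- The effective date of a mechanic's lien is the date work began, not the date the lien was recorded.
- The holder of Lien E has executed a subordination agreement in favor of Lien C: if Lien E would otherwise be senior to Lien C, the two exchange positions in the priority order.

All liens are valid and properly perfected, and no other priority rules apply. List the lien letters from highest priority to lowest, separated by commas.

C, E, B, A, D

First, effective dates: C relates back to 1/19/2019 (work commenced); D missed the 30-day window (163 days after the deed), so its recording date stands.
By effective date: C (1/19/2019), E (6/9/2019), B (9/30/2020), A (8/10/2021), D (11/4/2022).
E already ranks below C; the subordination has no effect.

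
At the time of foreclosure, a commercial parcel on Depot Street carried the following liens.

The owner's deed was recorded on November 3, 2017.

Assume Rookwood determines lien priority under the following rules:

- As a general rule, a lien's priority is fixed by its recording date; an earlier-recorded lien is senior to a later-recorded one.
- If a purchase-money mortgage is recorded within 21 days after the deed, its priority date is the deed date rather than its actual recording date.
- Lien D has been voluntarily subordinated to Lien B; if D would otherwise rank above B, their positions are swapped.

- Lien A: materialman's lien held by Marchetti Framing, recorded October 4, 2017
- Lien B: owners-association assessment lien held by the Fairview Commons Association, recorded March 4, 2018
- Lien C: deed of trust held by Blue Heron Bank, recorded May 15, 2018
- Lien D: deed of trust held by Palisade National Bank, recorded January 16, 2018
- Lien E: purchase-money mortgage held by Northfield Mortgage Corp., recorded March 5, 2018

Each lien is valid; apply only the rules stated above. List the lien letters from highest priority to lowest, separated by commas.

A, B, D, E, C

First, effective dates: E was recorded 122 days after the deed, outside the 21-day window, so it keeps its recording date.
By effective date: A (October 4, 2017), D (January 16, 2018), B (March 4, 2018), E (March 5, 2018), C (May 15, 2018).
D would otherwise be senior to B, so under the subordination agreement D and B exchange positions.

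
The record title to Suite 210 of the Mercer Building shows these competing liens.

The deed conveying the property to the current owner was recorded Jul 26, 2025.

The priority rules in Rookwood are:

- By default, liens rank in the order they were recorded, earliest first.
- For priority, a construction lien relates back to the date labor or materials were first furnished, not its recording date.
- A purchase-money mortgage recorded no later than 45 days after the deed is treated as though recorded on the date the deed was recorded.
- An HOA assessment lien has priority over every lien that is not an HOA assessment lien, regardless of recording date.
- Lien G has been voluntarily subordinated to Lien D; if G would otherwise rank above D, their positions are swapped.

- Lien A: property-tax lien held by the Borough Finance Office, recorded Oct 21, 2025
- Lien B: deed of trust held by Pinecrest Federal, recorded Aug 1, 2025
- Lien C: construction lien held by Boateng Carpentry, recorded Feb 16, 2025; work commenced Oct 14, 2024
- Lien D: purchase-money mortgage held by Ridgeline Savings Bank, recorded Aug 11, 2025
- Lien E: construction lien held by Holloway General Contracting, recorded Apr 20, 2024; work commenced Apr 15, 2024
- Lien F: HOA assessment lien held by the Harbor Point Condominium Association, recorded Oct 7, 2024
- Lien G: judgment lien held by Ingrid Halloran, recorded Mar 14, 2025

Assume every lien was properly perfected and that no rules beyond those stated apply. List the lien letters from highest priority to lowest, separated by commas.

Effective dates after the stated exceptions: C relates back to Oct 14, 2024 (work commenced); D relates back to the deed date Jul 26, 2025; E is treated as recorded Apr 15, 2024, the work-commencement date.
F is an HOA assessment lien, so it outranks all other liens regardless of date.
Among the remaining liens, by effective date: E (Apr 15, 2024), C (Oct 14, 2024), G (Mar 14, 2025), D (Jul 26, 2025), B (Aug 1, 2025), A (Oct 21, 2025).
The subordination applies — G was senior to D — so G and D swap.

F, E, C, D, G, B, A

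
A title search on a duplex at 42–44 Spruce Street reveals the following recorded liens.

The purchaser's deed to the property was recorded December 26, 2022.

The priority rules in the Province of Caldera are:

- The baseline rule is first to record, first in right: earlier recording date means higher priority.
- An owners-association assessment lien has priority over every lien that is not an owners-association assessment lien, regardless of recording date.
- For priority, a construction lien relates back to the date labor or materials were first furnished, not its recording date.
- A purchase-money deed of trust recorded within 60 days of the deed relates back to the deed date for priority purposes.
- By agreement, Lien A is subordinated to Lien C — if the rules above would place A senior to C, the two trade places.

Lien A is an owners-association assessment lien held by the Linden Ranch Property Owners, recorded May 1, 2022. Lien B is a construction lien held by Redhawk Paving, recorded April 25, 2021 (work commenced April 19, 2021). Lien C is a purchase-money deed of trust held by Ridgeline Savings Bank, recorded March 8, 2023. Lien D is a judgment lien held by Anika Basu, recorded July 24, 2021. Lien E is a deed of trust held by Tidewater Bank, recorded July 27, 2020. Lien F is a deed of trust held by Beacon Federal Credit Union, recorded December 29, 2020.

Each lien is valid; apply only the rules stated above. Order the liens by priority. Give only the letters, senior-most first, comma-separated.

Adjusting effective dates: B's effective date is April 19, 2021, when work began; C was recorded 72 days after the deed, outside the 60-day window, so it keeps its recording date.
A is an owners-association assessment lien and takes priority over every other lien.
The other liens, earliest effective date first: E (July 27, 2020), F (December 29, 2020), B (April 19, 2021), D (July 24, 2021), C (March 8, 2023).
A is senior to C before the subordination, so the two trade places.

C, E, F, B, D, A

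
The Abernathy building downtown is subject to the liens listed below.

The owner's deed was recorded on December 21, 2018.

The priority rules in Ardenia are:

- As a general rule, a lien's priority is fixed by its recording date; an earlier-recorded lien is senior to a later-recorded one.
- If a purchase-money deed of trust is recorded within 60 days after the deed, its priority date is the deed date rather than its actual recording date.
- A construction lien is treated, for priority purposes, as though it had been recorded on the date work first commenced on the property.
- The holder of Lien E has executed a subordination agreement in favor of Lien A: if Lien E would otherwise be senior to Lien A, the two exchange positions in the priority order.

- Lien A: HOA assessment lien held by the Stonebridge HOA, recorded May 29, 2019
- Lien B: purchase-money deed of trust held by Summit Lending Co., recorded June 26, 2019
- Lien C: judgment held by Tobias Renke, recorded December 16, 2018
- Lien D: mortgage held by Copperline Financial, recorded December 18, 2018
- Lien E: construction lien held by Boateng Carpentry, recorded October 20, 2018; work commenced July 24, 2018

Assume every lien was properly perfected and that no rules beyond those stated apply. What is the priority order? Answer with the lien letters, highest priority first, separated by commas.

A, C, D, E, B

Adjusting effective dates: B was recorded 187 days after the deed, outside the 60-day window, so it keeps its recording date; E's effective date is July 24, 2018, when work began.
Ordering by effective date: E (July 24, 2018), C (December 16, 2018), D (December 18, 2018), A (May 29, 2019), B (June 26, 2019).
Because E would otherwise rank above A, the subordination swaps them.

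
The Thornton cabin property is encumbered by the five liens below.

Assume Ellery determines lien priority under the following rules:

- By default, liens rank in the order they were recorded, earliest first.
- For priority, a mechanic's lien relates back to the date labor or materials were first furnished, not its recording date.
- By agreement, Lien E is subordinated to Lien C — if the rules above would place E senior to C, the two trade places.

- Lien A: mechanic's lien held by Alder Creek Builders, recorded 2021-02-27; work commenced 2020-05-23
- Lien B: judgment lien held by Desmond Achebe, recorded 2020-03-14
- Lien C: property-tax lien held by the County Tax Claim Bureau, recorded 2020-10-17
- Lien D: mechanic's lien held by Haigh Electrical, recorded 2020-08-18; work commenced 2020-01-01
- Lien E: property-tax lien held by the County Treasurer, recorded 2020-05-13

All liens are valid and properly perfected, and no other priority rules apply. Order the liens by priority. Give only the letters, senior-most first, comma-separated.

D, B, C, A, E

Adjusting effective dates: A's effective date is 2020-05-23, when work began; D relates back to 2020-01-01 (work commenced).
By effective date, earliest first: D (2020-01-01), B (2020-03-14), E (2020-05-13), A (2020-05-23), C (2020-10-17).
The subordination applies — E was senior to C — so E and C swap.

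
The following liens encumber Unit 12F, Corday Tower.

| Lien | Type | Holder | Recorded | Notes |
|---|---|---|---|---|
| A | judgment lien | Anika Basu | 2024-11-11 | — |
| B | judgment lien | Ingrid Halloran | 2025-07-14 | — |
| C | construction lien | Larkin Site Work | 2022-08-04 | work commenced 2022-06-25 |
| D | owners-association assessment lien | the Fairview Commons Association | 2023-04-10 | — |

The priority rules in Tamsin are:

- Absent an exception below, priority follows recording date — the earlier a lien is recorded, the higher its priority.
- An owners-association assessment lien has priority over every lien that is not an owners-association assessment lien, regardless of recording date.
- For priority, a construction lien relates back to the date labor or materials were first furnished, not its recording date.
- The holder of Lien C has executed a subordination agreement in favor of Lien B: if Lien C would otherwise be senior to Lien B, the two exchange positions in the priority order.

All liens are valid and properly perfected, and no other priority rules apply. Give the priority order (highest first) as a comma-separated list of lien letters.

First, effective dates: C relates back to 2022-06-25 (work commenced).
D is an owners-association assessment lien and takes priority over every other lien.
Ordering the rest by effective date: C (2022-06-25), A (2024-11-11), B (2025-07-14).
The subordination applies — C was senior to B — so C and B swap.

D, B, A, C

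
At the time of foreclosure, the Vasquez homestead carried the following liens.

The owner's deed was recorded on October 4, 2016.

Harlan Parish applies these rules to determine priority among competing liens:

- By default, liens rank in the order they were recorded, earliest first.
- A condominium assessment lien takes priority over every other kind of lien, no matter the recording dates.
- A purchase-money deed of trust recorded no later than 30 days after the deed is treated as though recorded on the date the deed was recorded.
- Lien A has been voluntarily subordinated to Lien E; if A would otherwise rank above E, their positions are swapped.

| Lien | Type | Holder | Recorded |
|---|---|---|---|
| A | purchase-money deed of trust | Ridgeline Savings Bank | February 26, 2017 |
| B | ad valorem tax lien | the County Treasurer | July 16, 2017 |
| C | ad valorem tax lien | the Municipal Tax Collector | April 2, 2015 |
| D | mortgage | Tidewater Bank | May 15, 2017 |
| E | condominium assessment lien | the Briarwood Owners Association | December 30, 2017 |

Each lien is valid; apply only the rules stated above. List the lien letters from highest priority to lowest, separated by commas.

Effective dates: A was recorded 145 days after the deed — beyond 30 days — so no relation-back applies.
E, as a condominium assessment lien, has superpriority and ranks first.
Remaining liens by effective date: C (April 2, 2015), A (February 26, 2017), D (May 15, 2017), B (July 16, 2017).
Since A is not senior to E, the subordination leaves the order unchanged.

E, C, A, D, B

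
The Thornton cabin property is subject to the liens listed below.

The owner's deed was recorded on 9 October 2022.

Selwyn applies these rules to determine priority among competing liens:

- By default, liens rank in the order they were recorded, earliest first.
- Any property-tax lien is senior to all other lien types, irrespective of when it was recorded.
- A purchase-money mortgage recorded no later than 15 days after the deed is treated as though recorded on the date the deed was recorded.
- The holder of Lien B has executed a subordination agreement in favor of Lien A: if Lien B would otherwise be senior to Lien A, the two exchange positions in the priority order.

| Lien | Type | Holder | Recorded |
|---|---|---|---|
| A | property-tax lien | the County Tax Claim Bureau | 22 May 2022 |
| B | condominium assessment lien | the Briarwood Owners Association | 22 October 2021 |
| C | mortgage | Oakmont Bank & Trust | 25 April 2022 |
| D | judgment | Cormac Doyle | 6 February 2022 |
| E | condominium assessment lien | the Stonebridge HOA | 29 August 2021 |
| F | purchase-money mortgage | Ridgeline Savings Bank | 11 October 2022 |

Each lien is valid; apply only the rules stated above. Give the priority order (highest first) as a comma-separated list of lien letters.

A, E, B, D, C, F

Effective dates after the stated exceptions: F's effective date is the deed date, 9 October 2022.
As a property-tax lien, A is senior to every other lien.
Remaining liens by effective date: E (29 August 2021), B (22 October 2021), D (6 February 2022), C (25 April 2022), F (9 October 2022).
Since B is not senior to A, the subordination leaves the order unchanged.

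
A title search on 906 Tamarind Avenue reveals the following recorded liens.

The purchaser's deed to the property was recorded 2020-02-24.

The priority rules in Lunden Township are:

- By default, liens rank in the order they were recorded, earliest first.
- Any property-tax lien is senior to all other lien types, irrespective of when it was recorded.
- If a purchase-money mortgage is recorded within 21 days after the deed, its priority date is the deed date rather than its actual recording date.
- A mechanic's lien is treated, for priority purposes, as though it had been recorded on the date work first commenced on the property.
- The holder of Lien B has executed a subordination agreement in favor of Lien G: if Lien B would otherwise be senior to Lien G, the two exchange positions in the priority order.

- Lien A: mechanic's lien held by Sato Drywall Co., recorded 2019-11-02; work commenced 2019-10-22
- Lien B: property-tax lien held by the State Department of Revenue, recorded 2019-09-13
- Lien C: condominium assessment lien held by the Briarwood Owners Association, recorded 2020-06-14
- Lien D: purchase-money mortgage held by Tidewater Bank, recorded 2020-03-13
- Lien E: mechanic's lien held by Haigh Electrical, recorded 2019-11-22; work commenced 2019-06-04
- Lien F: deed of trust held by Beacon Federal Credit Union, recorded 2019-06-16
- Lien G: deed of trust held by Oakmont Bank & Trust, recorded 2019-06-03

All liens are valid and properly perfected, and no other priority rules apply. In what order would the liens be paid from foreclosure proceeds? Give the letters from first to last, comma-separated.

Adjusting effective dates: A relates back to 2019-10-22 (work commenced); D's effective date is the deed date, 2020-02-24; E is treated as recorded 2019-06-04, the work-commencement date.
As a property-tax lien, B is senior to every other lien.
Remaining liens by effective date: G (2019-06-03), E (2019-06-04), F (2019-06-16), A (2019-10-22), D (2020-02-24), C (2020-06-14).
B would otherwise be senior to G, so under the subordination agreement B and G exchange positions.

G, B, E, F, A, D, C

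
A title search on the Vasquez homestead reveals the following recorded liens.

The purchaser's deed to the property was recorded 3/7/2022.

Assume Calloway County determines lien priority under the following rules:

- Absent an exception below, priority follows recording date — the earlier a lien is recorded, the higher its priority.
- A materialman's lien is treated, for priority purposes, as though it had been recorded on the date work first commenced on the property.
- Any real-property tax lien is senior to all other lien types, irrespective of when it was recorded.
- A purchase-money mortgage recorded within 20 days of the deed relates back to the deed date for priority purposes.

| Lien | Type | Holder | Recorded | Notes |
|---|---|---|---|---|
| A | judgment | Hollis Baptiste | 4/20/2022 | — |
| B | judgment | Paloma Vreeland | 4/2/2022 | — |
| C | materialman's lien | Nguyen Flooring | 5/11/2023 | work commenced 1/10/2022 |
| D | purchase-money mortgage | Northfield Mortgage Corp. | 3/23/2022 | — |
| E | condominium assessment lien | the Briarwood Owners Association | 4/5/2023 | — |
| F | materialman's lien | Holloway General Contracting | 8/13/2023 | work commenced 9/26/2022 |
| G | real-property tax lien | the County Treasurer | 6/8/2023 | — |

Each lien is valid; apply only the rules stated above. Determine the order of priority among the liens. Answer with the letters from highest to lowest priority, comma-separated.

Effective dates: C relates back to 1/10/2022 (work commenced); D's effective date is the deed date, 3/7/2022; F is treated as recorded 9/26/2022, the work-commencement date.
G, as a real-property tax lien, has superpriority and ranks first.
Among the remaining liens, by effective date: C (1/10/2022), D (3/7/2022), B (4/2/2022), A (4/20/2022), F (9/26/2022), E (4/5/2023).

G, C, D, B, A, F, E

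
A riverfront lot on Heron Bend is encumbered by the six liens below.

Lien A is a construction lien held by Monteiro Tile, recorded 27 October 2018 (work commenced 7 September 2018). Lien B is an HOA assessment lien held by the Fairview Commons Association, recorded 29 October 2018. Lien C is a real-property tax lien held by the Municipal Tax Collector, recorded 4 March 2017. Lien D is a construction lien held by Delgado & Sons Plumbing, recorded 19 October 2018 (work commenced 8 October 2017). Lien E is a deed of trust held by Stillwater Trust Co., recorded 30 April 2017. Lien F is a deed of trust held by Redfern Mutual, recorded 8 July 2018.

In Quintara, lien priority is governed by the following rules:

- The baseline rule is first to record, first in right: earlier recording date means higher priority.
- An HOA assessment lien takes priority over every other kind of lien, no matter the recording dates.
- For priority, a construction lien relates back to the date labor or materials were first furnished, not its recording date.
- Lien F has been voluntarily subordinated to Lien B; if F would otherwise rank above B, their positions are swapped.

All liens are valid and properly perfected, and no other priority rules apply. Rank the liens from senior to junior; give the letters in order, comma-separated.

B, C, E, D, F, A

Adjusting effective dates: A is treated as recorded 7 September 2018, the work-commencement date; D relates back to 8 October 2017 (work commenced).
As an HOA assessment lien, B is senior to every other lien.
Among the remaining liens, by effective date: C (4 March 2017), E (30 April 2017), D (8 October 2017), F (8 July 2018), A (7 September 2018).
F is already junior to B, so the subordination agreement changes nothing.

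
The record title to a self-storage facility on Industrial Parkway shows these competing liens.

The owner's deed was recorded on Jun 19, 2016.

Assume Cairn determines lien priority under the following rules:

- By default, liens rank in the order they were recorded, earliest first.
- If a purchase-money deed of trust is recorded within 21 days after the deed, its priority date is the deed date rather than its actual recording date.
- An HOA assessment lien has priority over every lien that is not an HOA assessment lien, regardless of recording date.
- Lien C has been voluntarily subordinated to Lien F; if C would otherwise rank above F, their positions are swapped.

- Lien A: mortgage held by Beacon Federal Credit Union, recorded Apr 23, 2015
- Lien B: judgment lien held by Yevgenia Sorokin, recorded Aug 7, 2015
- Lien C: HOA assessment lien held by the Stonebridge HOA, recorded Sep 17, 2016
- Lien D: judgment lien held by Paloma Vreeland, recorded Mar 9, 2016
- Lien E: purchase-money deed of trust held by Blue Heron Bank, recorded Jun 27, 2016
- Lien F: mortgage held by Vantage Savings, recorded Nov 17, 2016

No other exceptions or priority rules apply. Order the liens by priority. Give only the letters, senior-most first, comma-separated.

Effective dates after the stated exceptions: E was recorded within the 21-day window, so its effective date is the deed date Jun 19, 2016.
C is an HOA assessment lien and takes priority over every other lien.
Among the remaining liens, by effective date: A (Apr 23, 2015), B (Aug 7, 2015), D (Mar 9, 2016), E (Jun 19, 2016), F (Nov 17, 2016).
Because C would otherwise rank above F, the subordination swaps them.

F, A, B, D, E, C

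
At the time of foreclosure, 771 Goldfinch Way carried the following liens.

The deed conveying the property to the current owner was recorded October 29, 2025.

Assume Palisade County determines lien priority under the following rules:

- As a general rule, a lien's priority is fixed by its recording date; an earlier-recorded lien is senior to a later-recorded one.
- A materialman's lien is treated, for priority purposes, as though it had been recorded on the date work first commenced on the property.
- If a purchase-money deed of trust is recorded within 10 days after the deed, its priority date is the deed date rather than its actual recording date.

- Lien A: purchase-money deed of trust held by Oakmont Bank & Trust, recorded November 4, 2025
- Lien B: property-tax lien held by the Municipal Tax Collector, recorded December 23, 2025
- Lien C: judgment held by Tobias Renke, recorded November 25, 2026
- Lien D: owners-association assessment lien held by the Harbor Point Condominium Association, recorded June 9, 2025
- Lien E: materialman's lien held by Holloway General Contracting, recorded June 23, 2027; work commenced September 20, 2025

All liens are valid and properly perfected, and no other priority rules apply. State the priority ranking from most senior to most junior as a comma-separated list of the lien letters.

Effective dates: A was recorded within the 10-day window, so its effective date is the deed date October 29, 2025; E relates back to September 20, 2025 (work commenced).
By effective date, earliest first: D (June 9, 2025), E (September 20, 2025), A (October 29, 2025), B (December 23, 2025), C (November 25, 2026).

D, E, A, B, C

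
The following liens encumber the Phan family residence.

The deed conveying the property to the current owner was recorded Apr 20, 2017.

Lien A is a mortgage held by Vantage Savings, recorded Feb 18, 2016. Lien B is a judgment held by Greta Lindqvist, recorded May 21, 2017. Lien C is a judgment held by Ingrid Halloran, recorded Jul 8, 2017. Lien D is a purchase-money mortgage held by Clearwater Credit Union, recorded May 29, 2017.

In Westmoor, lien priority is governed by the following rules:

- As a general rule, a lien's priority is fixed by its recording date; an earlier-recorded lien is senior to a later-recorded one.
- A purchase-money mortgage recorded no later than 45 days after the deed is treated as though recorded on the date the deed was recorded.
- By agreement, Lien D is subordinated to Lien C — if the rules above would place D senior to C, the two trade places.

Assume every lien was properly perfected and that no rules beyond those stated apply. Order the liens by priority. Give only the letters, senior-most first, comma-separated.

A, C, B, D

Effective dates after the stated exceptions: D relates back to the deed date Apr 20, 2017.
By effective date: A (Feb 18, 2016), D (Apr 20, 2017), B (May 21, 2017), C (Jul 8, 2017).
Because D would otherwise rank above C, the subordination swaps them.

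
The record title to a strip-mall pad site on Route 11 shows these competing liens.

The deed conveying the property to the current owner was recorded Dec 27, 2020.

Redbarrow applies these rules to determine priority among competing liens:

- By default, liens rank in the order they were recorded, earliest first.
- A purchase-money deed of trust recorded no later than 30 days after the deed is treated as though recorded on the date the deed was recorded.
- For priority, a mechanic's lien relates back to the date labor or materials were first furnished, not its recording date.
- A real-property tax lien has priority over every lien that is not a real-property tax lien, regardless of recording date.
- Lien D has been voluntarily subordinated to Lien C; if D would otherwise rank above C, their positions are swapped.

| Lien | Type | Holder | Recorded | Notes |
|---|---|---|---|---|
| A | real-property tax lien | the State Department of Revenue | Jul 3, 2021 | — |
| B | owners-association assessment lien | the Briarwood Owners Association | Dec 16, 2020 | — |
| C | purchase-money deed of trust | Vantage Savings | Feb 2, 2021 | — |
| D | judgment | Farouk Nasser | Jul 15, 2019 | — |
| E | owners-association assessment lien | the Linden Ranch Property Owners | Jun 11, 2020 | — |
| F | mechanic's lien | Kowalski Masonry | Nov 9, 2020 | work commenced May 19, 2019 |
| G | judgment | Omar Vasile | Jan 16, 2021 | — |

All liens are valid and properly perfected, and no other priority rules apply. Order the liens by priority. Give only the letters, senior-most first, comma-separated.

First, effective dates: C was recorded 37 days after the deed, outside the 30-day window, so it keeps its recording date; F's effective date is May 19, 2019, when work began.
A is a real-property tax lien, so it outranks all other liens regardless of date.
Ordering the rest by effective date: F (May 19, 2019), D (Jul 15, 2019), E (Jun 11, 2020), B (Dec 16, 2020), G (Jan 16, 2021), C (Feb 2, 2021).
Because D would otherwise rank above C, the subordination swaps them.

A, F, C, E, B, G, D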